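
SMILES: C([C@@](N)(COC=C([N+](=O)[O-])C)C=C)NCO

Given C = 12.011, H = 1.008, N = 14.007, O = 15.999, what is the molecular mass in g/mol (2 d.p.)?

231.25

Molecular formula: C9H17N3O4.
M = 9×12.011 + 17×1.008 + 3×14.007 + 4×15.999 = 231.25 g/mol.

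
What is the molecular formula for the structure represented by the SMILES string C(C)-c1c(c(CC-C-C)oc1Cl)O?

C10H15ClO2

Heavy atoms from the SMILES: 10 C, 1 Cl, 2 O.
Implicit hydrogens by atom environment:
  4 × C: 2 H each → 8
  4 × C (aromatic): no H
  2 × C: 3 H each → 6
  1 × Cl: no H
  1 × O: 1 H
  1 × O (aromatic): no H
  Total hydrogens = 15.
Molecular formula: C10H15ClO2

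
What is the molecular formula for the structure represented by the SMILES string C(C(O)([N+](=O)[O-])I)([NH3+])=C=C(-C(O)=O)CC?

C7H10IN2O5+

Heavy atoms from the SMILES: 7 C, 1 I, 2 N, 5 O.
Implicit hydrogens by atom environment:
  5 × C: no H
  2 × O: 1 H each → 2
  2 × O: no H
  1 × C: 3 H
  1 × C: 2 H
  1 × I: no H
  1 × N (charge +1): 3 H
  1 × N (charge +1): no H
  1 × O (charge -1): no H
  Total hydrogens = 10.
Net charge +1.
Molecular formula: C7H10IN2O5+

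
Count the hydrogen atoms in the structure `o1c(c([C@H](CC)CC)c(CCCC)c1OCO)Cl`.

23

Hydrogens are implicit in SMILES; fill each atom to its normal valence:
  6 × C: 2 H each → 12
  4 × C (aromatic): no H
  3 × C: 3 H each → 9
  1 × C: 1 H
  1 × Cl: no H
  1 × O: 1 H
  1 × O (aromatic): no H
  1 × O: no H
  Total hydrogens = 23.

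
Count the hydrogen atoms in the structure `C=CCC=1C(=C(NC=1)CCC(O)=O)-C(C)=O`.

Hydrogens are implicit in SMILES; fill each atom to its normal valence:
  4 × C: 2 H each → 8
  3 × C (aromatic): no H
  2 × C: no H
  2 × O: no H
  1 × C: 3 H
  1 × C (aromatic): 1 H
  1 × C: 1 H
  1 × N (aromatic): 1 H
  1 × O: 1 H
  Total hydrogens = 15.

15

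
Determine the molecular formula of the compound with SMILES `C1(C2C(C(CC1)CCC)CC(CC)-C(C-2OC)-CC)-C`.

C19H36O

Heavy atoms from the SMILES: 19 C, 1 O.
Implicit hydrogens by atom environment:
  7 × C: 2 H each → 14
  7 × C: 1 H each → 7
  5 × C: 3 H each → 15
  1 × O: no H
  Total hydrogens = 36.
Molecular formula: C19H36O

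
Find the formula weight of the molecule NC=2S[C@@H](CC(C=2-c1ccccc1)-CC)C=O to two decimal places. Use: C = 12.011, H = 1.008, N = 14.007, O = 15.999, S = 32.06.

Molecular formula: C14H17NOS.
M = 14×12.011 + 17×1.008 + 1×14.007 + 1×15.999 + 1×32.06 = 247.36 g/mol.

247.36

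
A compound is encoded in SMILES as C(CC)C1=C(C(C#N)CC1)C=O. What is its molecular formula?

Heavy atoms from the SMILES: 10 C, 1 N, 1 O.
Implicit hydrogens by atom environment:
  4 × C: 2 H each → 8
  3 × C: no H
  2 × C: 1 H each → 2
  1 × C: 3 H
  1 × N: no H
  1 × O: no H
  Total hydrogens = 13.
Molecular formula: C10H13NO

C10H13NO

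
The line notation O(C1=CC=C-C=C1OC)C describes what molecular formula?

C8H10O2

Heavy atoms from the SMILES: 8 C, 2 O.
Implicit hydrogens by atom environment:
  4 × C (aromatic): 1 H each → 4
  2 × C: 3 H each → 6
  2 × C (aromatic): no H
  2 × O: no H
  Total hydrogens = 10.
Molecular formula: C8H10O2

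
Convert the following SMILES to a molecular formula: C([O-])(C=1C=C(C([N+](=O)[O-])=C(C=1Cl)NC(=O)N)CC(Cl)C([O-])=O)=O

[C11H7Cl2N3O7]2-

Heavy atoms from the SMILES: 11 C, 2 Cl, 3 N, 7 O.
Implicit hydrogens by atom environment:
  5 × C (aromatic): no H
  4 × O: no H
  3 × C: no H
  3 × O (charge -1): no H
  2 × Cl: no H
  1 × C: 2 H
  1 × C (aromatic): 1 H
  1 × C: 1 H
  1 × N: 2 H
  1 × N: 1 H
  1 × N (charge +1): no H
  Total hydrogens = 7.
Net charge -2.
Molecular formula: [C11H7Cl2N3O7]2-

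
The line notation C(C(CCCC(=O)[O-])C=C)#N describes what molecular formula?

Heavy atoms from the SMILES: 8 C, 1 N, 2 O.
Implicit hydrogens by atom environment:
  4 × C: 2 H each → 8
  2 × C: 1 H each → 2
  2 × C: no H
  1 × N: no H
  1 × O: no H
  1 × O (charge -1): no H
  Total hydrogens = 10.
Net charge -1.
Molecular formula: C8H10NO2-

C8H10NO2-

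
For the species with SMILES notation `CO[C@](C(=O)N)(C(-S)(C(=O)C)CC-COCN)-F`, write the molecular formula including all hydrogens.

C10H19FN2O4S

Heavy atoms from the SMILES: 10 C, 1 F, 2 N, 4 O, 1 S.
Implicit hydrogens by atom environment:
  4 × C: 2 H each → 8
  4 × C: no H
  4 × O: no H
  2 × C: 3 H each → 6
  2 × N: 2 H each → 4
  1 × F: no H
  1 × S: 1 H
  Total hydrogens = 19.
Molecular formula: C10H19FN2O4S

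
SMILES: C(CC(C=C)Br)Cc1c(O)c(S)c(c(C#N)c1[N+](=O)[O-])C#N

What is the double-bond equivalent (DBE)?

10

Molecular formula from the SMILES: C14H12BrN3O3S.
DoU = (2C + 2 + N − H − X)/2 = (2·14 + 2 + 3 − 12 − 1)/2 = 20/2 = 10.
(Structurally: 1 ring(s) + 9 π bond(s) = 10.)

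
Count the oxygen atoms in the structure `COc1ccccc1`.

1

The symbol for oxygen appears 1 time in the SMILES.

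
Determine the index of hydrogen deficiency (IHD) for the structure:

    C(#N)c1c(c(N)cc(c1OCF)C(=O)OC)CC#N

9

Molecular formula from the SMILES: C12H10FN3O3.
DoU = (2C + 2 + N − H − X)/2 = (2·12 + 2 + 3 − 10 − 1)/2 = 18/2 = 9.
(Structurally: 1 ring(s) + 8 π bond(s) = 9.)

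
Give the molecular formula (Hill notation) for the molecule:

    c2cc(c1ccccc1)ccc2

Heavy atoms from the SMILES: 12 C.
Implicit hydrogens by atom environment:
  10 × C (aromatic): 1 H each → 10
  2 × C (aromatic): no H
  Total hydrogens = 10.
Molecular formula: C12H10

C12H10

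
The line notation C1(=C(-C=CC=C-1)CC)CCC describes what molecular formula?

Heavy atoms from the SMILES: 11 C.
Implicit hydrogens by atom environment:
  4 × C (aromatic): 1 H each → 4
  3 × C: 2 H each → 6
  2 × C: 3 H each → 6
  2 × C (aromatic): no H
  Total hydrogens = 16.
Molecular formula: C11H16

C11H16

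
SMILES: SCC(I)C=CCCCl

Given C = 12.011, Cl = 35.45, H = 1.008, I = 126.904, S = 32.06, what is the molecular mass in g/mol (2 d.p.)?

276.56

Molecular formula: C6H10ClIS.
M = 6×12.011 + 1×35.45 + 10×1.008 + 1×126.904 + 1×32.06 = 276.56 g/mol.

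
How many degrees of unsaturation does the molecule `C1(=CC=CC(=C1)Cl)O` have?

4

Molecular formula from the SMILES: C6H5ClO.
DoU = (2C + 2 + N − H − X)/2 = (2·6 + 2 + 0 − 5 − 1)/2 = 8/2 = 4.
(Structurally: 1 ring(s) + 3 π bond(s) = 4.)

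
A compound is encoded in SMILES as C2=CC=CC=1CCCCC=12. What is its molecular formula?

C10H12

Heavy atoms from the SMILES: 10 C.
Implicit hydrogens by atom environment:
  4 × C: 2 H each → 8
  4 × C (aromatic): 1 H each → 4
  2 × C (aromatic): no H
  Total hydrogens = 12.
Molecular formula: C10H12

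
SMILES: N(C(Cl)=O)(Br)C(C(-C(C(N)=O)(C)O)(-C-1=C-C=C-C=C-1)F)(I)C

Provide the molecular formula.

C13H14BrClFIN2O3

Heavy atoms from the SMILES: 1 Br, 13 C, 1 Cl, 1 F, 1 I, 2 N, 3 O.
Implicit hydrogens by atom environment:
  5 × C (aromatic): 1 H each → 5
  5 × C: no H
  2 × C: 3 H each → 6
  2 × O: no H
  1 × Br: no H
  1 × C (aromatic): no H
  1 × Cl: no H
  1 × F: no H
  1 × I: no H
  1 × N: 2 H
  1 × N: no H
  1 × O: 1 H
  Total hydrogens = 14.
Molecular formula: C13H14BrClFIN2O3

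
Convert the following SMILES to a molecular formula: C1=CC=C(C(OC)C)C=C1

Heavy atoms from the SMILES: 9 C, 1 O.
Implicit hydrogens by atom environment:
  5 × C (aromatic): 1 H each → 5
  2 × C: 3 H each → 6
  1 × C: 1 H
  1 × C (aromatic): no H
  1 × O: no H
  Total hydrogens = 12.
Molecular formula: C9H12O

C9H12O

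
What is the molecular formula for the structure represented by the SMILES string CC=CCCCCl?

C6H11Cl

Heavy atoms from the SMILES: 6 C, 1 Cl.
Implicit hydrogens by atom environment:
  3 × C: 2 H each → 6
  2 × C: 1 H each → 2
  1 × C: 3 H
  1 × Cl: no H
  Total hydrogens = 11.
Molecular formula: C6H11Cl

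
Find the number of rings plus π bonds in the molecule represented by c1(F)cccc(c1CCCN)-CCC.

Molecular formula from the SMILES: C12H18FN.
DoU = (2C + 2 + N − H − X)/2 = (2·12 + 2 + 1 − 18 − 1)/2 = 8/2 = 4.
(Structurally: 1 ring(s) + 3 π bond(s) = 4.)

4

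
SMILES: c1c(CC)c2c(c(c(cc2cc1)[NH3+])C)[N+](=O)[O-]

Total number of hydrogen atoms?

Hydrogens are implicit in SMILES; fill each atom to its normal valence:
  6 × C (aromatic): no H
  4 × C (aromatic): 1 H each → 4
  2 × C: 3 H each → 6
  1 × C: 2 H
  1 × N (charge +1): 3 H
  1 × N (charge +1): no H
  1 × O: no H
  1 × O (charge -1): no H
  Total hydrogens = 15.

15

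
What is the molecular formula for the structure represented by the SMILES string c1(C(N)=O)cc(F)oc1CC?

C7H8FNO2

Heavy atoms from the SMILES: 7 C, 1 F, 1 N, 2 O.
Implicit hydrogens by atom environment:
  3 × C (aromatic): no H
  1 × C: 3 H
  1 × C: 2 H
  1 × C (aromatic): 1 H
  1 × C: no H
  1 × F: no H
  1 × N: 2 H
  1 × O (aromatic): no H
  1 × O: no H
  Total hydrogens = 8.
Molecular formula: C7H8FNO2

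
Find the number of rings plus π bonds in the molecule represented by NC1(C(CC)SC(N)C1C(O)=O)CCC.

2

Molecular formula from the SMILES: C10H20N2O2S.
DoU = (2C + 2 + N − H − X)/2 = (2·10 + 2 + 2 − 20 − 0)/2 = 4/2 = 2.
(Structurally: 1 ring(s) + 1 π bond(s) = 2.)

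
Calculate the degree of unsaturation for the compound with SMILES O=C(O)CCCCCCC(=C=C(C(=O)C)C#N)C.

6

Molecular formula from the SMILES: C14H19NO3.
DoU = (2C + 2 + N − H − X)/2 = (2·14 + 2 + 1 − 19 − 0)/2 = 12/2 = 6.
(Structurally: 0 ring(s) + 6 π bond(s) = 6.)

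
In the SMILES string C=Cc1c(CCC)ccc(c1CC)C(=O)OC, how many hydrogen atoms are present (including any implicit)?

Hydrogens are implicit in SMILES; fill each atom to its normal valence:
  4 × C: 2 H each → 8
  4 × C (aromatic): no H
  3 × C: 3 H each → 9
  2 × C (aromatic): 1 H each → 2
  2 × O: no H
  1 × C: 1 H
  1 × C: no H
  Total hydrogens = 20.

20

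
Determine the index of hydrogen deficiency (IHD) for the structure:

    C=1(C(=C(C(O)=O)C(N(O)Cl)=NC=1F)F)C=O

6

Molecular formula from the SMILES: C7H3ClF2N2O4.
DoU = (2C + 2 + N − H − X)/2 = (2·7 + 2 + 2 − 3 − 3)/2 = 12/2 = 6.
(Structurally: 1 ring(s) + 5 π bond(s) = 6.)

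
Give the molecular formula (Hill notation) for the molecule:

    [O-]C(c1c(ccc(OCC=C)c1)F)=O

Heavy atoms from the SMILES: 10 C, 1 F, 3 O.
Implicit hydrogens by atom environment:
  3 × C (aromatic): 1 H each → 3
  3 × C (aromatic): no H
  2 × C: 2 H each → 4
  2 × O: no H
  1 × C: 1 H
  1 × C: no H
  1 × F: no H
  1 × O (charge -1): no H
  Total hydrogens = 8.
Net charge -1.
Molecular formula: C10H8FO3-

C10H8FO3-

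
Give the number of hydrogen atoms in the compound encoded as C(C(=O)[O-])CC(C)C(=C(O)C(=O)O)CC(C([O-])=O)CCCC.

22

Hydrogens are implicit in SMILES; fill each atom to its normal valence:
  6 × C: 2 H each → 12
  5 × C: no H
  3 × O: no H
  2 × C: 3 H each → 6
  2 × C: 1 H each → 2
  2 × O: 1 H each → 2
  2 × O (charge -1): no H
  Total hydrogens = 22.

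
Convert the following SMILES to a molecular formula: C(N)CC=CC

C5H11N

Heavy atoms from the SMILES: 5 C, 1 N.
Implicit hydrogens by atom environment:
  2 × C: 2 H each → 4
  2 × C: 1 H each → 2
  1 × C: 3 H
  1 × N: 2 H
  Total hydrogens = 11.
Molecular formula: C5H11N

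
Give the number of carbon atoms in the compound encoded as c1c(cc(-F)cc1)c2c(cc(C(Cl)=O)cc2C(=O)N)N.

14

The symbol for carbon appears 14 times in the SMILES. Lowercase c denotes aromatic carbon and counts toward C.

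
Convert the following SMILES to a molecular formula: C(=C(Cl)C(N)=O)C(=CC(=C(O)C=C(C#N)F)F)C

C11H9ClF2N2O2

Heavy atoms from the SMILES: 11 C, 1 Cl, 2 F, 2 N, 2 O.
Implicit hydrogens by atom environment:
  7 × C: no H
  3 × C: 1 H each → 3
  2 × F: no H
  1 × C: 3 H
  1 × Cl: no H
  1 × N: 2 H
  1 × N: no H
  1 × O: 1 H
  1 × O: no H
  Total hydrogens = 9.
Molecular formula: C11H9ClF2N2O2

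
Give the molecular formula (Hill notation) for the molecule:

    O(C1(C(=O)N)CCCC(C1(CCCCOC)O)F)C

C13H24FNO4

Heavy atoms from the SMILES: 13 C, 1 F, 1 N, 4 O.
Implicit hydrogens by atom environment:
  7 × C: 2 H each → 14
  3 × C: no H
  3 × O: no H
  2 × C: 3 H each → 6
  1 × C: 1 H
  1 × F: no H
  1 × N: 2 H
  1 × O: 1 H
  Total hydrogens = 24.
Molecular formula: C13H24FNO4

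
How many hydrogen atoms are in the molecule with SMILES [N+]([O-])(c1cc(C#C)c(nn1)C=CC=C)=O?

Hydrogens are implicit in SMILES; fill each atom to its normal valence:
  4 × C: 1 H each → 4
  3 × C (aromatic): no H
  2 × N (aromatic): no H
  1 × C: 2 H
  1 × C (aromatic): 1 H
  1 × C: no H
  1 × N (charge +1): no H
  1 × O: no H
  1 × O (charge -1): no H
  Total hydrogens = 7.

7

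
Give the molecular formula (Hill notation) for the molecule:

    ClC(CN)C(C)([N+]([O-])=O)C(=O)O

Heavy atoms from the SMILES: 5 C, 1 Cl, 2 N, 4 O.
Implicit hydrogens by atom environment:
  2 × C: no H
  2 × O: no H
  1 × C: 3 H
  1 × C: 2 H
  1 × C: 1 H
  1 × Cl: no H
  1 × N: 2 H
  1 × N (charge +1): no H
  1 × O: 1 H
  1 × O (charge -1): no H
  Total hydrogens = 9.
Molecular formula: C5H9ClN2O4

C5H9ClN2O4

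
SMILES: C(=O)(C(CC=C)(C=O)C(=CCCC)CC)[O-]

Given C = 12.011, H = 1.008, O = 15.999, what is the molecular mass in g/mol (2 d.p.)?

Molecular formula: C13H19O3-.
M = 13×12.011 + 19×1.008 + 3×15.999 = 223.29 g/mol.

223.29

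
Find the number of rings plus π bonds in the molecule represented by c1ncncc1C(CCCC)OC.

Molecular formula from the SMILES: C10H16N2O.
DoU = (2C + 2 + N − H − X)/2 = (2·10 + 2 + 2 − 16 − 0)/2 = 8/2 = 4.
(Structurally: 1 ring(s) + 3 π bond(s) = 4.)

4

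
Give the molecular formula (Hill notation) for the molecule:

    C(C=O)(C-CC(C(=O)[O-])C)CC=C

Heavy atoms from the SMILES: 10 C, 3 O.
Implicit hydrogens by atom environment:
  4 × C: 2 H each → 8
  4 × C: 1 H each → 4
  2 × O: no H
  1 × C: 3 H
  1 × C: no H
  1 × O (charge -1): no H
  Total hydrogens = 15.
Net charge -1.
Molecular formula: C10H15O3-

C10H15O3-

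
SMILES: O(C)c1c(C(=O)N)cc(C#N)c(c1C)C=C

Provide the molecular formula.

C12H12N2O2

Heavy atoms from the SMILES: 12 C, 2 N, 2 O.
Implicit hydrogens by atom environment:
  5 × C (aromatic): no H
  2 × C: 3 H each → 6
  2 × C: no H
  2 × O: no H
  1 × C: 2 H
  1 × C (aromatic): 1 H
  1 × C: 1 H
  1 × N: 2 H
  1 × N: no H
  Total hydrogens = 12.
Molecular formula: C12H12N2O2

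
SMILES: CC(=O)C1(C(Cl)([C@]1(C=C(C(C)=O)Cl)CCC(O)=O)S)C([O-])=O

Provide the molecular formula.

C13H13Cl2O6S-

Heavy atoms from the SMILES: 13 C, 2 Cl, 6 O, 1 S.
Implicit hydrogens by atom environment:
  8 × C: no H
  4 × O: no H
  2 × C: 3 H each → 6
  2 × C: 2 H each → 4
  2 × Cl: no H
  1 × C: 1 H
  1 × O: 1 H
  1 × O (charge -1): no H
  1 × S: 1 H
  Total hydrogens = 13.
Net charge -1.
Molecular formula: C13H13Cl2O6S-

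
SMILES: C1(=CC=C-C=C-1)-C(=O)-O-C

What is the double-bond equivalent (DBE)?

5

Molecular formula from the SMILES: C8H8O2.
DoU = (2C + 2 + N − H − X)/2 = (2·8 + 2 + 0 − 8 − 0)/2 = 10/2 = 5.
(Structurally: 1 ring(s) + 4 π bond(s) = 5.)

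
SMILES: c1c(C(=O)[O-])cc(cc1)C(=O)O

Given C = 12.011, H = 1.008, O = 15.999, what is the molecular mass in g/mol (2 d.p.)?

165.12

Molecular formula: C8H5O4-.
M = 8×12.011 + 5×1.008 + 4×15.999 = 165.12 g/mol.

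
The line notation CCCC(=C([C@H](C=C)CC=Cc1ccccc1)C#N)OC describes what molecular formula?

C19H23NO

Heavy atoms from the SMILES: 19 C, 1 N, 1 O.
Implicit hydrogens by atom environment:
  5 × C (aromatic): 1 H each → 5
  4 × C: 2 H each → 8
  4 × C: 1 H each → 4
  3 × C: no H
  2 × C: 3 H each → 6
  1 × C (aromatic): no H
  1 × N: no H
  1 × O: no H
  Total hydrogens = 23.
Molecular formula: C19H23NO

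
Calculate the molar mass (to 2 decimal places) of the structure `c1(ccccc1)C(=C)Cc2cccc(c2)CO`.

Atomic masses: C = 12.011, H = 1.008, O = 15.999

224.30

Molecular formula: C16H16O.
M = 16×12.011 + 16×1.008 + 1×15.999 = 224.30 g/mol.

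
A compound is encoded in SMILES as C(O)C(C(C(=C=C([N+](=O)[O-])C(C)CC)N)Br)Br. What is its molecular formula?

Heavy atoms from the SMILES: 2 Br, 10 C, 2 N, 3 O.
Implicit hydrogens by atom environment:
  3 × C: 1 H each → 3
  3 × C: no H
  2 × Br: no H
  2 × C: 3 H each → 6
  2 × C: 2 H each → 4
  1 × N: 2 H
  1 × N (charge +1): no H
  1 × O: 1 H
  1 × O: no H
  1 × O (charge -1): no H
  Total hydrogens = 16.
Molecular formula: C10H16Br2N2O3

C10H16Br2N2O3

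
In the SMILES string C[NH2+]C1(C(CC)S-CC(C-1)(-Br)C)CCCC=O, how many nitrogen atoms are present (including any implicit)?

1

The symbol for nitrogen appears 1 time in the SMILES.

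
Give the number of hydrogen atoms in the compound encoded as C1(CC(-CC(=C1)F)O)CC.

Hydrogens are implicit in SMILES; fill each atom to its normal valence:
  3 × C: 2 H each → 6
  3 × C: 1 H each → 3
  1 × C: 3 H
  1 × C: no H
  1 × F: no H
  1 × O: 1 H
  Total hydrogens = 13.

13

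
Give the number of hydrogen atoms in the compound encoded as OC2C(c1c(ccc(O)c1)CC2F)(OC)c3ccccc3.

17

Hydrogens are implicit in SMILES; fill each atom to its normal valence:
  8 × C (aromatic): 1 H each → 8
  4 × C (aromatic): no H
  2 × C: 1 H each → 2
  2 × O: 1 H each → 2
  1 × C: 3 H
  1 × C: 2 H
  1 × C: no H
  1 × F: no H
  1 × O: no H
  Total hydrogens = 17.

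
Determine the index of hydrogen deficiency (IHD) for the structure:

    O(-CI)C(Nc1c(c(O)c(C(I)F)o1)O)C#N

Molecular formula from the SMILES: C8H7FI2N2O4.
DoU = (2C + 2 + N − H − X)/2 = (2·8 + 2 + 2 − 7 − 3)/2 = 10/2 = 5.
(Structurally: 1 ring(s) + 4 π bond(s) = 5.)

5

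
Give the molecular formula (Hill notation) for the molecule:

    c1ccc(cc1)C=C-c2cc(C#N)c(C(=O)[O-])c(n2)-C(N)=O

C16H10N3O3-

Heavy atoms from the SMILES: 16 C, 3 N, 3 O.
Implicit hydrogens by atom environment:
  6 × C (aromatic): 1 H each → 6
  5 × C (aromatic): no H
  3 × C: no H
  2 × C: 1 H each → 2
  2 × O: no H
  1 × N: 2 H
  1 × N (aromatic): no H
  1 × N: no H
  1 × O (charge -1): no H
  Total hydrogens = 10.
Net charge -1.
Molecular formula: C16H10N3O3-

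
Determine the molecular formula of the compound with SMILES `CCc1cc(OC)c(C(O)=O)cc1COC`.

C12H16O4

Heavy atoms from the SMILES: 12 C, 4 O.
Implicit hydrogens by atom environment:
  4 × C (aromatic): no H
  3 × C: 3 H each → 9
  3 × O: no H
  2 × C: 2 H each → 4
  2 × C (aromatic): 1 H each → 2
  1 × C: no H
  1 × O: 1 H
  Total hydrogens = 16.
Molecular formula: C12H16O4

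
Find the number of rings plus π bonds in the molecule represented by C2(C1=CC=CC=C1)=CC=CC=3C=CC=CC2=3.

11

Molecular formula from the SMILES: C16H12.
DoU = (2C + 2 + N − H − X)/2 = (2·16 + 2 + 0 − 12 − 0)/2 = 22/2 = 11.
(Structurally: 3 ring(s) + 8 π bond(s) = 11.)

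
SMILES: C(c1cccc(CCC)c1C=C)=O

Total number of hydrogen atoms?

14

Hydrogens are implicit in SMILES; fill each atom to its normal valence:
  3 × C: 2 H each → 6
  3 × C (aromatic): 1 H each → 3
  3 × C (aromatic): no H
  2 × C: 1 H each → 2
  1 × C: 3 H
  1 × O: no H
  Total hydrogens = 14.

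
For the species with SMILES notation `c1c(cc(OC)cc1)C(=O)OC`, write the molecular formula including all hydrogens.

Heavy atoms from the SMILES: 9 C, 3 O.
Implicit hydrogens by atom environment:
  4 × C (aromatic): 1 H each → 4
  3 × O: no H
  2 × C: 3 H each → 6
  2 × C (aromatic): no H
  1 × C: no H
  Total hydrogens = 10.
Molecular formula: C9H10O3

C9H10O3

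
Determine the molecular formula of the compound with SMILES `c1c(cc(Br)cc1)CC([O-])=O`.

Heavy atoms from the SMILES: 1 Br, 8 C, 2 O.
Implicit hydrogens by atom environment:
  4 × C (aromatic): 1 H each → 4
  2 × C (aromatic): no H
  1 × Br: no H
  1 × C: 2 H
  1 × C: no H
  1 × O: no H
  1 × O (charge -1): no H
  Total hydrogens = 6.
Net charge -1.
Molecular formula: C8H6BrO2-

C8H6BrO2-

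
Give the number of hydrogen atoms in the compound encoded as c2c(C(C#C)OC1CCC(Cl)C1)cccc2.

15

Hydrogens are implicit in SMILES; fill each atom to its normal valence:
  5 × C (aromatic): 1 H each → 5
  4 × C: 1 H each → 4
  3 × C: 2 H each → 6
  1 × C (aromatic): no H
  1 × C: no H
  1 × Cl: no H
  1 × O: no H
  Total hydrogens = 15.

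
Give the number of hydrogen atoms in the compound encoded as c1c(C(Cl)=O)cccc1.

Hydrogens are implicit in SMILES; fill each atom to its normal valence:
  5 × C (aromatic): 1 H each → 5
  1 × C (aromatic): no H
  1 × C: no H
  1 × Cl: no H
  1 × O: no H
  Total hydrogens = 5.

5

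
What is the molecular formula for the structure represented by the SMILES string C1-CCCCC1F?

Heavy atoms from the SMILES: 6 C, 1 F.
Implicit hydrogens by atom environment:
  5 × C: 2 H each → 10
  1 × C: 1 H
  1 × F: no H
  Total hydrogens = 11.
Molecular formula: C6H11F

C6H11F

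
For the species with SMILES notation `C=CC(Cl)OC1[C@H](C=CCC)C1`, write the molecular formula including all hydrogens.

Heavy atoms from the SMILES: 10 C, 1 Cl, 1 O.
Implicit hydrogens by atom environment:
  6 × C: 1 H each → 6
  3 × C: 2 H each → 6
  1 × C: 3 H
  1 × Cl: no H
  1 × O: no H
  Total hydrogens = 15.
Molecular formula: C10H15ClO

C10H15ClO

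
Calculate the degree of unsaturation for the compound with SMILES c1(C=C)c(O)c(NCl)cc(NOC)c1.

5

Molecular formula from the SMILES: C9H11ClN2O2.
DoU = (2C + 2 + N − H − X)/2 = (2·9 + 2 + 2 − 11 − 1)/2 = 10/2 = 5.
(Structurally: 1 ring(s) + 4 π bond(s) = 5.)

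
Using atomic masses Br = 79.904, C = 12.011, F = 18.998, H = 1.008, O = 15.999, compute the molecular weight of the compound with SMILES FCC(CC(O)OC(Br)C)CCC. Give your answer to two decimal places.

257.14

Molecular formula: C9H18BrFO2.
M = 1×79.904 + 9×12.011 + 1×18.998 + 18×1.008 + 2×15.999 = 257.14 g/mol.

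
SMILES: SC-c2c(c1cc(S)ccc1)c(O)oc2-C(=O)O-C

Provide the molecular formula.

Heavy atoms from the SMILES: 13 C, 4 O, 2 S.
Implicit hydrogens by atom environment:
  6 × C (aromatic): no H
  4 × C (aromatic): 1 H each → 4
  2 × O: no H
  2 × S: 1 H each → 2
  1 × C: 3 H
  1 × C: 2 H
  1 × C: no H
  1 × O: 1 H
  1 × O (aromatic): no H
  Total hydrogens = 12.
Molecular formula: C13H12O4S2

C13H12O4S2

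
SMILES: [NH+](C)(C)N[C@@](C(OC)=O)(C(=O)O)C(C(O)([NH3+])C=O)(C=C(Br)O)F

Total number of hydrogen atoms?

Hydrogens are implicit in SMILES; fill each atom to its normal valence:
  6 × C: no H
  4 × O: no H
  3 × C: 3 H each → 9
  3 × O: 1 H each → 3
  2 × C: 1 H each → 2
  1 × Br: no H
  1 × F: no H
  1 × N (charge +1): 3 H
  1 × N: 1 H
  1 × N (charge +1): 1 H
  Total hydrogens = 19.

19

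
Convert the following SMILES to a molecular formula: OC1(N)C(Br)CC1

Heavy atoms from the SMILES: 1 Br, 4 C, 1 N, 1 O.
Implicit hydrogens by atom environment:
  2 × C: 2 H each → 4
  1 × Br: no H
  1 × C: 1 H
  1 × C: no H
  1 × N: 2 H
  1 × O: 1 H
  Total hydrogens = 8.
Molecular formula: C4H8BrNO

C4H8BrNO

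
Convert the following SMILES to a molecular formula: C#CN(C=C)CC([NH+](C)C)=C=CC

C11H17N2+

Heavy atoms from the SMILES: 11 C, 2 N.
Implicit hydrogens by atom environment:
  3 × C: 3 H each → 9
  3 × C: 1 H each → 3
  3 × C: no H
  2 × C: 2 H each → 4
  1 × N (charge +1): 1 H
  1 × N: no H
  Total hydrogens = 17.
Net charge +1.
Molecular formula: C11H17N2+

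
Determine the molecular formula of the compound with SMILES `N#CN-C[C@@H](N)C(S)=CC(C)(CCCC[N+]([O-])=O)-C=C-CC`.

Heavy atoms from the SMILES: 15 C, 4 N, 2 O, 1 S.
Implicit hydrogens by atom environment:
  6 × C: 2 H each → 12
  4 × C: 1 H each → 4
  3 × C: no H
  2 × C: 3 H each → 6
  1 × N: 2 H
  1 × N: 1 H
  1 × N: no H
  1 × N (charge +1): no H
  1 × O: no H
  1 × O (charge -1): no H
  1 × S: 1 H
  Total hydrogens = 26.
Molecular formula: C15H26N4O2S

C15H26N4O2S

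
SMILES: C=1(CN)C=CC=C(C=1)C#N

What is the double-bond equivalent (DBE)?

Molecular formula from the SMILES: C8H8N2.
DoU = (2C + 2 + N − H − X)/2 = (2·8 + 2 + 2 − 8 − 0)/2 = 12/2 = 6.
(Structurally: 1 ring(s) + 5 π bond(s) = 6.)

6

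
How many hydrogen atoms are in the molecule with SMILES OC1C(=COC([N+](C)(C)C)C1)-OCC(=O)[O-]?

17

Hydrogens are implicit in SMILES; fill each atom to its normal valence:
  3 × C: 3 H each → 9
  3 × C: 1 H each → 3
  3 × O: no H
  2 × C: 2 H each → 4
  2 × C: no H
  1 × N (charge +1): no H
  1 × O: 1 H
  1 × O (charge -1): no H
  Total hydrogens = 17.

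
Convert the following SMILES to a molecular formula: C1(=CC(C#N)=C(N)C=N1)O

Heavy atoms from the SMILES: 6 C, 3 N, 1 O.
Implicit hydrogens by atom environment:
  3 × C (aromatic): no H
  2 × C (aromatic): 1 H each → 2
  1 × C: no H
  1 × N: 2 H
  1 × N (aromatic): no H
  1 × N: no H
  1 × O: 1 H
  Total hydrogens = 5.
Molecular formula: C6H5N3O

C6H5N3O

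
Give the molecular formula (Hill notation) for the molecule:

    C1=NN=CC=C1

C4H4N2

Heavy atoms from the SMILES: 4 C, 2 N.
Implicit hydrogens by atom environment:
  4 × C (aromatic): 1 H each → 4
  2 × N (aromatic): no H
  Total hydrogens = 4.
Molecular formula: C4H4N2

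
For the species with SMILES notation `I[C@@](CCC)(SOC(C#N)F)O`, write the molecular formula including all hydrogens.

C6H9FINO2S

Heavy atoms from the SMILES: 6 C, 1 F, 1 I, 1 N, 2 O, 1 S.
Implicit hydrogens by atom environment:
  2 × C: 2 H each → 4
  2 × C: no H
  1 × C: 3 H
  1 × C: 1 H
  1 × F: no H
  1 × I: no H
  1 × N: no H
  1 × O: 1 H
  1 × O: no H
  1 × S: no H
  Total hydrogens = 9.
Molecular formula: C6H9FINO2S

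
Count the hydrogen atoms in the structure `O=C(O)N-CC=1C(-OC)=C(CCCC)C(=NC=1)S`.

Hydrogens are implicit in SMILES; fill each atom to its normal valence:
  4 × C: 2 H each → 8
  4 × C (aromatic): no H
  2 × C: 3 H each → 6
  2 × O: no H
  1 × C (aromatic): 1 H
  1 × C: no H
  1 × N: 1 H
  1 × N (aromatic): no H
  1 × O: 1 H
  1 × S: 1 H
  Total hydrogens = 18.

18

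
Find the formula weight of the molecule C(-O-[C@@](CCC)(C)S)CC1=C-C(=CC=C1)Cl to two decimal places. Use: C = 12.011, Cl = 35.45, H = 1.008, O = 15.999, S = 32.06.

Molecular formula: C13H19ClOS.
M = 13×12.011 + 1×35.45 + 19×1.008 + 1×15.999 + 1×32.06 = 258.80 g/mol.

258.80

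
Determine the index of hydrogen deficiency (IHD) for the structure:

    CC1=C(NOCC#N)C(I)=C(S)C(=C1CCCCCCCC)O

6

Molecular formula from the SMILES: C17H25IN2O2S.
DoU = (2C + 2 + N − H − X)/2 = (2·17 + 2 + 2 − 25 − 1)/2 = 12/2 = 6.
(Structurally: 1 ring(s) + 5 π bond(s) = 6.)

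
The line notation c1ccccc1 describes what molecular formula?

Heavy atoms from the SMILES: 6 C.
Implicit hydrogens by atom environment:
  6 × C (aromatic): 1 H each → 6
  Total hydrogens = 6.
Molecular formula: C6H6

C6H6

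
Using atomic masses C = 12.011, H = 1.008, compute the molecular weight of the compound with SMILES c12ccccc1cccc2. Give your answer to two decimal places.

Molecular formula: C10H8.
M = 10×12.011 + 8×1.008 = 128.17 g/mol.

128.17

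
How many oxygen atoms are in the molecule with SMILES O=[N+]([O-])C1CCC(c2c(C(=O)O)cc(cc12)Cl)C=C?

4

The symbol for oxygen appears 4 times in the SMILES.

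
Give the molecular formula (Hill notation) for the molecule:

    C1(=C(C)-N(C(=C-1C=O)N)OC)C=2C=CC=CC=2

Heavy atoms from the SMILES: 13 C, 2 N, 2 O.
Implicit hydrogens by atom environment:
  5 × C (aromatic): 1 H each → 5
  5 × C (aromatic): no H
  2 × C: 3 H each → 6
  2 × O: no H
  1 × C: 1 H
  1 × N: 2 H
  1 × N (aromatic): no H
  Total hydrogens = 14.
Molecular formula: C13H14N2O2

C13H14N2O2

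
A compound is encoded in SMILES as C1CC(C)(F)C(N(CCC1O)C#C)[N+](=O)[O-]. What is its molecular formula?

Heavy atoms from the SMILES: 10 C, 1 F, 2 N, 3 O.
Implicit hydrogens by atom environment:
  4 × C: 2 H each → 8
  3 × C: 1 H each → 3
  2 × C: no H
  1 × C: 3 H
  1 × F: no H
  1 × N: no H
  1 × N (charge +1): no H
  1 × O: 1 H
  1 × O: no H
  1 × O (charge -1): no H
  Total hydrogens = 15.
Molecular formula: C10H15FN2O3

C10H15FN2O3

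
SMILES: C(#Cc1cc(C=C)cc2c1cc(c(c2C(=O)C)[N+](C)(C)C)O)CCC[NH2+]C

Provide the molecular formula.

[C23H30N2O2]2+

Heavy atoms from the SMILES: 23 C, 2 N, 2 O.
Implicit hydrogens by atom environment:
  7 × C (aromatic): no H
  5 × C: 3 H each → 15
  4 × C: 2 H each → 8
  3 × C (aromatic): 1 H each → 3
  3 × C: no H
  1 × C: 1 H
  1 × N (charge +1): 2 H
  1 × N (charge +1): no H
  1 × O: 1 H
  1 × O: no H
  Total hydrogens = 30.
Net charge +2.
Molecular formula: [C23H30N2O2]2+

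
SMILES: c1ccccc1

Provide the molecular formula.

Heavy atoms from the SMILES: 6 C.
Implicit hydrogens by atom environment:
  6 × C (aromatic): 1 H each → 6
  Total hydrogens = 6.
Molecular formula: C6H6

C6H6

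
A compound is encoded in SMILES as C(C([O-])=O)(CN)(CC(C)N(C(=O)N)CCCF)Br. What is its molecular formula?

Heavy atoms from the SMILES: 1 Br, 10 C, 1 F, 3 N, 3 O.
Implicit hydrogens by atom environment:
  5 × C: 2 H each → 10
  3 × C: no H
  2 × N: 2 H each → 4
  2 × O: no H
  1 × Br: no H
  1 × C: 3 H
  1 × C: 1 H
  1 × F: no H
  1 × N: no H
  1 × O (charge -1): no H
  Total hydrogens = 18.
Net charge -1.
Molecular formula: C10H18BrFN3O3-

C10H18BrFN3O3-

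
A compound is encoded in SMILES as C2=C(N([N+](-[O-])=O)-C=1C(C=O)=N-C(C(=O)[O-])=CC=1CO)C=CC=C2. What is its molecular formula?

C14H10N3O6-

Heavy atoms from the SMILES: 14 C, 3 N, 6 O.
Implicit hydrogens by atom environment:
  6 × C (aromatic): 1 H each → 6
  5 × C (aromatic): no H
  3 × O: no H
  2 × O (charge -1): no H
  1 × C: 2 H
  1 × C: 1 H
  1 × C: no H
  1 × N (aromatic): no H
  1 × N: no H
  1 × N (charge +1): no H
  1 × O: 1 H
  Total hydrogens = 10.
Net charge -1.
Molecular formula: C14H10N3O6-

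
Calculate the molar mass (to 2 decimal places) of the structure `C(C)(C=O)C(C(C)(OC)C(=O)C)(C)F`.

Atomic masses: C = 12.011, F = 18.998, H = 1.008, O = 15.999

204.24

Molecular formula: C10H17FO3.
M = 10×12.011 + 1×18.998 + 17×1.008 + 3×15.999 = 204.24 g/mol.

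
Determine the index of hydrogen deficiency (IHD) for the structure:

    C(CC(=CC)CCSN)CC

1

Molecular formula from the SMILES: C9H19NS.
DoU = (2C + 2 + N − H − X)/2 = (2·9 + 2 + 1 − 19 − 0)/2 = 2/2 = 1.
(Structurally: 0 ring(s) + 1 π bond(s) = 1.)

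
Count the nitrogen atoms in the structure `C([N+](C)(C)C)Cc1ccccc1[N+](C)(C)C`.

The symbol for nitrogen appears 2 times in the SMILES.

2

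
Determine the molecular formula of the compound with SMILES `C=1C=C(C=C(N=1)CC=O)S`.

C7H7NOS

Heavy atoms from the SMILES: 7 C, 1 N, 1 O, 1 S.
Implicit hydrogens by atom environment:
  3 × C (aromatic): 1 H each → 3
  2 × C (aromatic): no H
  1 × C: 2 H
  1 × C: 1 H
  1 × N (aromatic): no H
  1 × O: no H
  1 × S: 1 H
  Total hydrogens = 7.
Molecular formula: C7H7NOS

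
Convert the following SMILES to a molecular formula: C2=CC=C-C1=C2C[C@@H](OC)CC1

Heavy atoms from the SMILES: 11 C, 1 O.
Implicit hydrogens by atom environment:
  4 × C (aromatic): 1 H each → 4
  3 × C: 2 H each → 6
  2 × C (aromatic): no H
  1 × C: 3 H
  1 × C: 1 H
  1 × O: no H
  Total hydrogens = 14.
Molecular formula: C11H14O

C11H14O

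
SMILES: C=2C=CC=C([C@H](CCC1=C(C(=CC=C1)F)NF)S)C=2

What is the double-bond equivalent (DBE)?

Molecular formula from the SMILES: C15H15F2NS.
DoU = (2C + 2 + N − H − X)/2 = (2·15 + 2 + 1 − 15 − 2)/2 = 16/2 = 8.
(Structurally: 2 ring(s) + 6 π bond(s) = 8.)

8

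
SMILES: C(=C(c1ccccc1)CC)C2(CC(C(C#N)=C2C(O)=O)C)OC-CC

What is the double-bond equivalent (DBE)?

Molecular formula from the SMILES: C21H25NO3.
DoU = (2C + 2 + N − H − X)/2 = (2·21 + 2 + 1 − 25 − 0)/2 = 20/2 = 10.
(Structurally: 2 ring(s) + 8 π bond(s) = 10.)

10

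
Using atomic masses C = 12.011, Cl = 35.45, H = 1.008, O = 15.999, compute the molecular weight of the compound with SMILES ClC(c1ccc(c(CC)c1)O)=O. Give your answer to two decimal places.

Molecular formula: C9H9ClO2.
M = 9×12.011 + 1×35.45 + 9×1.008 + 2×15.999 = 184.62 g/mol.

184.62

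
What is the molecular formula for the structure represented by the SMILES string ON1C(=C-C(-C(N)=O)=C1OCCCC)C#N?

C10H13N3O3

Heavy atoms from the SMILES: 10 C, 3 N, 3 O.
Implicit hydrogens by atom environment:
  3 × C: 2 H each → 6
  3 × C (aromatic): no H
  2 × C: no H
  2 × O: no H
  1 × C: 3 H
  1 × C (aromatic): 1 H
  1 × N: 2 H
  1 × N (aromatic): no H
  1 × N: no H
  1 × O: 1 H
  Total hydrogens = 13.
Molecular formula: C10H13N3O3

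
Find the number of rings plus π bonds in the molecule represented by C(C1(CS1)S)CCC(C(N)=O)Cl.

Molecular formula from the SMILES: C7H12ClNOS2.
DoU = (2C + 2 + N − H − X)/2 = (2·7 + 2 + 1 − 12 − 1)/2 = 4/2 = 2.
(Structurally: 1 ring(s) + 1 π bond(s) = 2.)

2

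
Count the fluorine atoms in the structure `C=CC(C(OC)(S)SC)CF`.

The symbol for fluorine appears 1 time in the SMILES.

1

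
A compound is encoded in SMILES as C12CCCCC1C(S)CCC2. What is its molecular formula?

C10H18S

Heavy atoms from the SMILES: 10 C, 1 S.
Implicit hydrogens by atom environment:
  7 × C: 2 H each → 14
  3 × C: 1 H each → 3
  1 × S: 1 H
  Total hydrogens = 18.
Molecular formula: C10H18S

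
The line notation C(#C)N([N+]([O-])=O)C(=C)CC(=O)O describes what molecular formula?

C6H6N2O4

Heavy atoms from the SMILES: 6 C, 2 N, 4 O.
Implicit hydrogens by atom environment:
  3 × C: no H
  2 × C: 2 H each → 4
  2 × O: no H
  1 × C: 1 H
  1 × N: no H
  1 × N (charge +1): no H
  1 × O: 1 H
  1 × O (charge -1): no H
  Total hydrogens = 6.
Molecular formula: C6H6N2O4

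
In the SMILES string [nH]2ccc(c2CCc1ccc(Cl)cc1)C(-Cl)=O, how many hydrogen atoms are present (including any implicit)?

Hydrogens are implicit in SMILES; fill each atom to its normal valence:
  6 × C (aromatic): 1 H each → 6
  4 × C (aromatic): no H
  2 × C: 2 H each → 4
  2 × Cl: no H
  1 × C: no H
  1 × N (aromatic): 1 H
  1 × O: no H
  Total hydrogens = 11.

11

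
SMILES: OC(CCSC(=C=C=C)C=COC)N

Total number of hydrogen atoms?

15

Hydrogens are implicit in SMILES; fill each atom to its normal valence:
  3 × C: 2 H each → 6
  3 × C: 1 H each → 3
  3 × C: no H
  1 × C: 3 H
  1 × N: 2 H
  1 × O: 1 H
  1 × O: no H
  1 × S: no H
  Total hydrogens = 15.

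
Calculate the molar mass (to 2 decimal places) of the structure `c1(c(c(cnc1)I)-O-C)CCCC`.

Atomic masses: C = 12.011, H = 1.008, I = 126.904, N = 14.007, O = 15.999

291.13

Molecular formula: C10H14INO.
M = 10×12.011 + 14×1.008 + 1×126.904 + 1×14.007 + 1×15.999 = 291.13 g/mol.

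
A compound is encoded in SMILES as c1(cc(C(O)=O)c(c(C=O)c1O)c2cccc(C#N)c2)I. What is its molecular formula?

Heavy atoms from the SMILES: 15 C, 1 I, 1 N, 4 O.
Implicit hydrogens by atom environment:
  7 × C (aromatic): no H
  5 × C (aromatic): 1 H each → 5
  2 × C: no H
  2 × O: 1 H each → 2
  2 × O: no H
  1 × C: 1 H
  1 × I: no H
  1 × N: no H
  Total hydrogens = 8.
Molecular formula: C15H8INO4

C15H8INO4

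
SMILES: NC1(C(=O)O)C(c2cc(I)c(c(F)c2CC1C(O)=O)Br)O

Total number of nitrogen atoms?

1

The symbol for nitrogen appears 1 time in the SMILES.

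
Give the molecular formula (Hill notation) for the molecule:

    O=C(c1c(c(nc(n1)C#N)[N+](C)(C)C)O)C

C10H13N4O2+

Heavy atoms from the SMILES: 10 C, 4 N, 2 O.
Implicit hydrogens by atom environment:
  4 × C: 3 H each → 12
  4 × C (aromatic): no H
  2 × C: no H
  2 × N (aromatic): no H
  1 × N: no H
  1 × N (charge +1): no H
  1 × O: 1 H
  1 × O: no H
  Total hydrogens = 13.
Net charge +1.
Molecular formula: C10H13N4O2+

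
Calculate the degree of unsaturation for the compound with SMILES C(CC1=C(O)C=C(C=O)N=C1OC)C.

5

Molecular formula from the SMILES: C10H13NO3.
DoU = (2C + 2 + N − H − X)/2 = (2·10 + 2 + 1 − 13 − 0)/2 = 10/2 = 5.
(Structurally: 1 ring(s) + 4 π bond(s) = 5.)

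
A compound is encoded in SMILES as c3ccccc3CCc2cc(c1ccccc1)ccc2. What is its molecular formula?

C20H18

Heavy atoms from the SMILES: 20 C.
Implicit hydrogens by atom environment:
  14 × C (aromatic): 1 H each → 14
  4 × C (aromatic): no H
  2 × C: 2 H each → 4
  Total hydrogens = 18.
Molecular formula: C20H18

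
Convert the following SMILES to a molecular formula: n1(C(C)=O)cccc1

Heavy atoms from the SMILES: 6 C, 1 N, 1 O.
Implicit hydrogens by atom environment:
  4 × C (aromatic): 1 H each → 4
  1 × C: 3 H
  1 × C: no H
  1 × N (aromatic): no H
  1 × O: no H
  Total hydrogens = 7.
Molecular formula: C6H7NO

C6H7NO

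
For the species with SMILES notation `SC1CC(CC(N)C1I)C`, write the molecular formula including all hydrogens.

Heavy atoms from the SMILES: 7 C, 1 I, 1 N, 1 S.
Implicit hydrogens by atom environment:
  4 × C: 1 H each → 4
  2 × C: 2 H each → 4
  1 × C: 3 H
  1 × I: no H
  1 × N: 2 H
  1 × S: 1 H
  Total hydrogens = 14.
Molecular formula: C7H14INS

C7H14INS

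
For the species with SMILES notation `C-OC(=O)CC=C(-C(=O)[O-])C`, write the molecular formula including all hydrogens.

Heavy atoms from the SMILES: 7 C, 4 O.
Implicit hydrogens by atom environment:
  3 × C: no H
  3 × O: no H
  2 × C: 3 H each → 6
  1 × C: 2 H
  1 × C: 1 H
  1 × O (charge -1): no H
  Total hydrogens = 9.
Net charge -1.
Molecular formula: C7H9O4-

C7H9O4-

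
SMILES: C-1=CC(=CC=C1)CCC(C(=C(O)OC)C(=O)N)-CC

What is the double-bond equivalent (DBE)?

Molecular formula from the SMILES: C15H21NO3.
DoU = (2C + 2 + N − H − X)/2 = (2·15 + 2 + 1 − 21 − 0)/2 = 12/2 = 6.
(Structurally: 1 ring(s) + 5 π bond(s) = 6.)

6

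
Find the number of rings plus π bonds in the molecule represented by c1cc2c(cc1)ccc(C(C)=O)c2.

8

Molecular formula from the SMILES: C12H10O.
DoU = (2C + 2 + N − H − X)/2 = (2·12 + 2 + 0 − 10 − 0)/2 = 16/2 = 8.
(Structurally: 2 ring(s) + 6 π bond(s) = 8.)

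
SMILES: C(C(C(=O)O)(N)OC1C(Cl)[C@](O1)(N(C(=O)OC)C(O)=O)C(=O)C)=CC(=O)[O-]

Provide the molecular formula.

Heavy atoms from the SMILES: 13 C, 1 Cl, 2 N, 11 O.
Implicit hydrogens by atom environment:
  8 × O: no H
  7 × C: no H
  4 × C: 1 H each → 4
  2 × C: 3 H each → 6
  2 × O: 1 H each → 2
  1 × Cl: no H
  1 × N: 2 H
  1 × N: no H
  1 × O (charge -1): no H
  Total hydrogens = 14.
Net charge -1.
Molecular formula: C13H14ClN2O11-

C13H14ClN2O11-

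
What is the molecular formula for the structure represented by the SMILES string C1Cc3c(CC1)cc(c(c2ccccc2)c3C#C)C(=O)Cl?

Heavy atoms from the SMILES: 19 C, 1 Cl, 1 O.
Implicit hydrogens by atom environment:
  6 × C (aromatic): 1 H each → 6
  6 × C (aromatic): no H
  4 × C: 2 H each → 8
  2 × C: no H
  1 × C: 1 H
  1 × Cl: no H
  1 × O: no H
  Total hydrogens = 15.
Molecular formula: C19H15ClO

C19H15ClO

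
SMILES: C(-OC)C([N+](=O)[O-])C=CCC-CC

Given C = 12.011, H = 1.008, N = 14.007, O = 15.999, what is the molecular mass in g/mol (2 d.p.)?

Molecular formula: C9H17NO3.
M = 9×12.011 + 17×1.008 + 1×14.007 + 3×15.999 = 187.24 g/mol.

187.24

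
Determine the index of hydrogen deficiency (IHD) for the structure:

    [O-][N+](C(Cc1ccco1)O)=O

Molecular formula from the SMILES: C6H7NO4.
DoU = (2C + 2 + N − H − X)/2 = (2·6 + 2 + 1 − 7 − 0)/2 = 8/2 = 4.
(Structurally: 1 ring(s) + 3 π bond(s) = 4.)

4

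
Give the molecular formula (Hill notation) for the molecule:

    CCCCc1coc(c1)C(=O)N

Heavy atoms from the SMILES: 9 C, 1 N, 2 O.
Implicit hydrogens by atom environment:
  3 × C: 2 H each → 6
  2 × C (aromatic): 1 H each → 2
  2 × C (aromatic): no H
  1 × C: 3 H
  1 × C: no H
  1 × N: 2 H
  1 × O (aromatic): no H
  1 × O: no H
  Total hydrogens = 13.
Molecular formula: C9H13NO2

C9H13NO2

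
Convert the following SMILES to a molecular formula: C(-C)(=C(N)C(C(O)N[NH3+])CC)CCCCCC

Heavy atoms from the SMILES: 13 C, 3 N, 1 O.
Implicit hydrogens by atom environment:
  6 × C: 2 H each → 12
  3 × C: 3 H each → 9
  2 × C: 1 H each → 2
  2 × C: no H
  1 × N (charge +1): 3 H
  1 × N: 2 H
  1 × N: 1 H
  1 × O: 1 H
  Total hydrogens = 30.
Net charge +1.
Molecular formula: C13H30N3O+

C13H30N3O+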